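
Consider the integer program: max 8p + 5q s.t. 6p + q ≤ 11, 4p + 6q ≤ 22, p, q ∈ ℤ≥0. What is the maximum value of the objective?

Relaxing integrality, the LP optimum is 24.75 at (p,q) = (1.38, 2.75), which is not an integer point.
(p,q)=(1,3): 6·1+1·3=9≤11, 4·1+6·3=22≤22, objective 23.
(p,q)=(1,2): 6·1+1·2=8≤11, 4·1+6·2=16≤22, objective 18.
Maximum is 23 at (p,q)=(1,3).

23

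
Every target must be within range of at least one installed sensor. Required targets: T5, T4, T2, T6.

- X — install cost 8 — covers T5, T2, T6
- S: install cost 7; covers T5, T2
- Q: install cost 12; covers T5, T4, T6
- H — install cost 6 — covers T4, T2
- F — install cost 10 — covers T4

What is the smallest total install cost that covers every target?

14

Choose X and H: together they cover T5, T4, T2, T6 — every target.
Total install cost: 8 + 6 = 14.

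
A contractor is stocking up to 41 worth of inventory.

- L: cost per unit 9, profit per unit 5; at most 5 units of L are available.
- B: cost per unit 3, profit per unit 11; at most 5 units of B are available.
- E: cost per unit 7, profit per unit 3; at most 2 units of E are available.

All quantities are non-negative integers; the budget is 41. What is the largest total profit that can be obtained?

Take 2×L, 5×B, and 1×E: cost 40 ≤ 41, profit 2·5 + 5·11 + 1·3 = 68.
B has the best ratio (11/3) and is taken to its limit of 5; remaining capacity is filled optimally with the others.

68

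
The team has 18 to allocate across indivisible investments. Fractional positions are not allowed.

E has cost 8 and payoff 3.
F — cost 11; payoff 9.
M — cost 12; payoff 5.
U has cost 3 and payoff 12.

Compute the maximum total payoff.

21

Allowing fractional choices, the relaxed optimum would be about 22.7, but investments are indivisible.
F + U: cost 11 + 3 = 14 ≤ 18, payoff 9 + 12 = 21.
M + U: cost 12 + 3 = 15 ≤ 18, payoff 5 + 12 = 17.
E + U: cost 8 + 3 = 11 ≤ 18, payoff 3 + 12 = 15.
Best is F and U with total payoff 21.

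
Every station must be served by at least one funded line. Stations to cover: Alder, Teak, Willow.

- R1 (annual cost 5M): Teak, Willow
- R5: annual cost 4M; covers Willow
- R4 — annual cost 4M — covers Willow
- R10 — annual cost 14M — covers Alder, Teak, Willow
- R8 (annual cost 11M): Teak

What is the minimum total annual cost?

R10 alone covers Alder, Teak, Willow — every station.
Total annual cost: 14.

14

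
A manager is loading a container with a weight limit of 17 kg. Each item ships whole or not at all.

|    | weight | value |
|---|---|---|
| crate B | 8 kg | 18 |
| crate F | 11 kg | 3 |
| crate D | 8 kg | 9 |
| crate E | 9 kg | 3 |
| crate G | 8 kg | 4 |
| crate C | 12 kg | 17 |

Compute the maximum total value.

27

crate B + crate G: weight 8 + 8 = 16 ≤ 17, value 18 + 4 = 22.
crate B + crate D: weight 8 + 8 = 16 ≤ 17, value 18 + 9 = 27.
Best is crate B and crate D with total value 27.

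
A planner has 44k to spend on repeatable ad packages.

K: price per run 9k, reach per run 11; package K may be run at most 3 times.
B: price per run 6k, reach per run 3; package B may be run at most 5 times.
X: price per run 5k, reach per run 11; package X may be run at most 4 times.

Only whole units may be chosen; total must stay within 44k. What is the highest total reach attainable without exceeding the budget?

This is a bounded integer knapsack.
X has the best ratio (11/5); taking only X gives at most 4×11 = 44 (stopped by the supply cap of 4).
Mixing does better — 2×K, 1×B, and 4×X: price 44 ≤ 44, reach 2·11 + 1·3 + 4·11 = 69.

69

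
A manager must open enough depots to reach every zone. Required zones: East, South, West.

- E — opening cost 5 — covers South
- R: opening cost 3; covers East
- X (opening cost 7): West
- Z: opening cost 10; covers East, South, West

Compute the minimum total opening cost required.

10

This is an integer covering problem.
The greedy cost-per-new-zone heuristic would pick R, E, and X for 15, but a cheaper cover exists.
Z alone covers East, South, West — every zone.
Total opening cost: 10.
No cover costs less than 10.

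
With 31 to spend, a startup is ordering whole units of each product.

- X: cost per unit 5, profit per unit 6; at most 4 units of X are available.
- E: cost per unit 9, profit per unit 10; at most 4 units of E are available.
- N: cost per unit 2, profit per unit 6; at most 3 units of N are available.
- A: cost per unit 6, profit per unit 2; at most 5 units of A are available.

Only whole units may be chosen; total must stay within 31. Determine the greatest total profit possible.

46

N has the best ratio (6/2); taking only N gives at most 3×6 = 18 (stopped by the supply cap of 3).
Mixing does better — 3×X, 1×E, and 3×N: cost 30 ≤ 31, profit 3·6 + 1·10 + 3·6 = 46.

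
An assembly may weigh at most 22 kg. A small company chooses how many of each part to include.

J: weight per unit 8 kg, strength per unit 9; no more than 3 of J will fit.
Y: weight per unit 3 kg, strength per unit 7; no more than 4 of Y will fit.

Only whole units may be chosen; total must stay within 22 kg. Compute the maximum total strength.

37

Take 1×J and 4×Y: weight 20 ≤ 22, strength 1·9 + 4·7 = 37.
Y has the best ratio (7/3) and is taken to its limit of 4; remaining capacity is filled optimally with the others.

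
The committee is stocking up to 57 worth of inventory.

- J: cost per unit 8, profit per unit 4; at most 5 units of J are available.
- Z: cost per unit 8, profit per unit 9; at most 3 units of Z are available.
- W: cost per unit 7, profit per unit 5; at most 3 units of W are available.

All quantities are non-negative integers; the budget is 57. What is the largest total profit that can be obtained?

46

This is a bounded integer knapsack.
2×J, 3×Z, and 2×W: cost 54 ≤ 57, profit 2·4 + 3·9 + 2·5 = 45.
1×J, 3×Z, and 3×W: cost 53 ≤ 57, profit 1·4 + 3·9 + 3·5 = 46.
Best is 46.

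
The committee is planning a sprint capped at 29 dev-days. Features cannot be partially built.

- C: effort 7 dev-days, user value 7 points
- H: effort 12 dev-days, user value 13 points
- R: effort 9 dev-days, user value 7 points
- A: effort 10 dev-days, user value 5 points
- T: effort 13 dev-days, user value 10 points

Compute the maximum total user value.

27

Treat it as a binary knapsack problem.
Take C, H, and R: effort 7 + 12 + 9 = 28 ≤ 29, user value 7 + 13 + 7 = 27.
No other feasible combination does better.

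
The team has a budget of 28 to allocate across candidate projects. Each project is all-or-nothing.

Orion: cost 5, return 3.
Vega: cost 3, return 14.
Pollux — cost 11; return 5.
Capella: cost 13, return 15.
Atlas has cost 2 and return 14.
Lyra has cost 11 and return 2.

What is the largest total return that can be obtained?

This is a 0-1 knapsack instance.
Allowing fractional choices, the relaxed optimum would be about 48.3, but projects are indivisible.
Vega + Capella + Atlas: cost 3 + 13 + 2 = 18 ≤ 28, return 14 + 15 + 14 = 43.
Orion + Vega + Capella + Atlas: cost 5 + 3 + 13 + 2 = 23 ≤ 28, return 3 + 14 + 15 + 14 = 46.
Best is Orion, Vega, Capella, and Atlas with total return 46.

46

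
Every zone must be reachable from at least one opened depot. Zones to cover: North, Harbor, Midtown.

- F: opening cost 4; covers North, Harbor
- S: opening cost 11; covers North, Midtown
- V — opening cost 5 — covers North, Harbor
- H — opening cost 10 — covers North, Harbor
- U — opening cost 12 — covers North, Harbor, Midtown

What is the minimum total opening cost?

12

The greedy cost-per-new-zone heuristic would pick F and S for 15, but a cheaper cover exists.
U alone covers North, Harbor, Midtown — every zone.
Total opening cost: 12.
No cover costs less than 12.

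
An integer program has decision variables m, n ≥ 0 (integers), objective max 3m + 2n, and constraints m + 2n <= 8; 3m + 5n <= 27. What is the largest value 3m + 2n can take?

24

(m,n)=(8,0): 1·8+2·0=8≤8, 3·8+5·0=24≤27, objective 24.
(m,n)=(7,0): 1·7+2·0=7≤8, 3·7+5·0=21≤27, objective 21.
Maximum is 24 at (m,n)=(8,0).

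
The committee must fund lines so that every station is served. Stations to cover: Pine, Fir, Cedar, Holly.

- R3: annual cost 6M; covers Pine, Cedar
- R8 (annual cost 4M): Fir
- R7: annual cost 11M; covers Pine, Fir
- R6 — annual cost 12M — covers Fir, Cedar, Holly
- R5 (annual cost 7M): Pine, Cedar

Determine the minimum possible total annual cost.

This is an integer covering problem.
Choose R3 and R6: together they cover Pine, Fir, Cedar, Holly — every station.
Total annual cost: 6 + 12 = 18.

18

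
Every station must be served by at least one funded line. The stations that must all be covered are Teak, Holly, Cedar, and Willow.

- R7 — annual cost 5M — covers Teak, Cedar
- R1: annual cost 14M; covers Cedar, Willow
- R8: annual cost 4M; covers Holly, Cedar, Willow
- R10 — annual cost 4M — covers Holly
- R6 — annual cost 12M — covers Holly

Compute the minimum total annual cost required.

Choose R7 and R8: together they cover Teak, Holly, Cedar, Willow — every station.
Total annual cost: 5 + 4 = 9.
No cover costs less than 9.

9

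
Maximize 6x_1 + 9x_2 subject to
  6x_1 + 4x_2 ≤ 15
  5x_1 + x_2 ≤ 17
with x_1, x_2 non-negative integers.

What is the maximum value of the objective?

(x_1,x_2)=(0,3) is feasible, giving 27.
(x_1,x_2)=(1,2) is feasible, giving 24.
(x_1,x_2)=(0,2) is feasible, giving 18.
The best lattice point is (0,3), giving 27.

27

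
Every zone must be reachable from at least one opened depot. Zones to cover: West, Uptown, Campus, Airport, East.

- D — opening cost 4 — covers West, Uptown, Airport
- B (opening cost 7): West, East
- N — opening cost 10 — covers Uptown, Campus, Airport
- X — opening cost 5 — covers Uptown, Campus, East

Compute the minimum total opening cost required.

9

Choose D and X: together they cover West, Uptown, Campus, Airport, East — every zone.
Total opening cost: 4 + 5 = 9.
No cover costs less than 9.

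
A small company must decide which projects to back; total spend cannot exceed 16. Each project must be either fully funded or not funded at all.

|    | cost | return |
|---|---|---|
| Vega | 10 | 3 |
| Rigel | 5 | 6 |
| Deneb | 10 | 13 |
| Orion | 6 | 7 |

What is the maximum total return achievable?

20

This is an integer program with binary decision variables.
Take Deneb and Orion: cost 10 + 6 = 16 ≤ 16, return 13 + 7 = 20.
No other feasible combination does better.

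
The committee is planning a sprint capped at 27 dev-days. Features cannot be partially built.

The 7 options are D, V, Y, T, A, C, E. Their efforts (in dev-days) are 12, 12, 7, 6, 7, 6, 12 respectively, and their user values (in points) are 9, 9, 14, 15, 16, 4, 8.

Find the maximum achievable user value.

Y + T + A + C: effort 7 + 6 + 7 + 6 = 26 ≤ 27, user value 14 + 15 + 16 + 4 = 49.
Y + T + A: effort 7 + 6 + 7 = 20 ≤ 27, user value 14 + 15 + 16 = 45.
Best is Y, T, A, and C with total user value 49.

49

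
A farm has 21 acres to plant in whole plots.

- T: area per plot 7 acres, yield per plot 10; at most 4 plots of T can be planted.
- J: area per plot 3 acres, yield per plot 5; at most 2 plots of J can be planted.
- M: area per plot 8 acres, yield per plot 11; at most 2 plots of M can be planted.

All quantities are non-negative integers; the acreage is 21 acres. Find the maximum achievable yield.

31

This is a bounded integer knapsack.
Take 1×T, 2×J, and 1×M: area 21 ≤ 21, yield 1·10 + 2·5 + 1·11 = 31.
J has the best ratio (5/3) and is taken to its limit of 2; remaining capacity is filled optimally with the others.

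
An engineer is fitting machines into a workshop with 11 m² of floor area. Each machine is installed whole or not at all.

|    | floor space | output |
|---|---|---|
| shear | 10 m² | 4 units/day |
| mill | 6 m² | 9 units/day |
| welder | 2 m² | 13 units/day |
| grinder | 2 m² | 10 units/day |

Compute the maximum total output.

Treat it as a binary knapsack problem.
Take mill, welder, and grinder: floor space 6 + 2 + 2 = 10 ≤ 11, output 9 + 13 + 10 = 32.
No other feasible combination does better.

32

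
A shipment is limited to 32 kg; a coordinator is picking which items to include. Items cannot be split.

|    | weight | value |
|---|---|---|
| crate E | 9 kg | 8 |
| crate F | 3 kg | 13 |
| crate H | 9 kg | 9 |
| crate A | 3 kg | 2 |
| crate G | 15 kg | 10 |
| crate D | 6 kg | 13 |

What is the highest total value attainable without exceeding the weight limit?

Treat it as a binary knapsack problem.
Allowing fractional choices, the relaxed optimum would be about 46.3, but items are indivisible.
crate E + crate F + crate H + crate D: weight 9 + 3 + 9 + 6 = 27 ≤ 32, value 8 + 13 + 9 + 13 = 43.
crate E + crate F + crate H + crate A + crate D: weight 9 + 3 + 9 + 3 + 6 = 30 ≤ 32, value 8 + 13 + 9 + 2 + 13 = 45.
crate F + crate A + crate G + crate D: weight 3 + 3 + 15 + 6 = 27 ≤ 32, value 13 + 2 + 10 + 13 = 38.
Best is crate E, crate F, crate H, crate A, and crate D with total value 45.

45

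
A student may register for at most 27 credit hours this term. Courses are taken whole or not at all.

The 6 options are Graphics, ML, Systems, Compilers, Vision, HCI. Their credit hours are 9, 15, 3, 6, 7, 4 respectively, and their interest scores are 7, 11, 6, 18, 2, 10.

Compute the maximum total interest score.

41

Graphics + Systems + Compilers + HCI: credit hours 9 + 3 + 6 + 4 = 22 ≤ 27, interest score 7 + 6 + 18 + 10 = 41.
Graphics + Compilers + Vision + HCI: credit hours 9 + 6 + 7 + 4 = 26 ≤ 27, interest score 7 + 18 + 2 + 10 = 37.
ML + Compilers + HCI: credit hours 15 + 6 + 4 = 25 ≤ 27, interest score 11 + 18 + 10 = 39.
Best is Graphics, Systems, Compilers, and HCI with total interest score 41.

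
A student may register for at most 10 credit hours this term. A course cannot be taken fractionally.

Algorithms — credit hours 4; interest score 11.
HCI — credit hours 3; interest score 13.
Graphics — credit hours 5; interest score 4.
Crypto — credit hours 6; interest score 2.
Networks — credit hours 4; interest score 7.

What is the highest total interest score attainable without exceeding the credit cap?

24

Take Algorithms and HCI: credit hours 4 + 3 = 7 ≤ 10, interest score 11 + 13 = 24.
No other feasible combination does better.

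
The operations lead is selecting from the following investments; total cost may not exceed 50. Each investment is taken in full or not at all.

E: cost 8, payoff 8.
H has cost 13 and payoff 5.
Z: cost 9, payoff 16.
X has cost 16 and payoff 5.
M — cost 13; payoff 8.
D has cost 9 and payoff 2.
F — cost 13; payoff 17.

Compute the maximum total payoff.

Take E, Z, M, and F: cost 8 + 9 + 13 + 13 = 43 ≤ 50, payoff 8 + 16 + 8 + 17 = 49.
No other feasible combination does better.

49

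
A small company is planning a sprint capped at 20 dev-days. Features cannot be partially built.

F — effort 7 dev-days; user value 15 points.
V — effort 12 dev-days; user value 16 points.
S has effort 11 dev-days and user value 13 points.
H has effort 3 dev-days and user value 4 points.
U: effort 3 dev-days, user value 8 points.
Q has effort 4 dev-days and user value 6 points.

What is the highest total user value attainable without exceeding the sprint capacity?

33

Allowing fractional choices, the relaxed optimum would be about 37.0, but features are indivisible.
F + V: effort 7 + 12 = 19 ≤ 20, user value 15 + 16 = 31.
V + U + Q: effort 12 + 3 + 4 = 19 ≤ 20, user value 16 + 8 + 6 = 30.
F + H + U + Q: effort 7 + 3 + 3 + 4 = 17 ≤ 20, user value 15 + 4 + 8 + 6 = 33.
Best is F, H, U, and Q with total user value 33.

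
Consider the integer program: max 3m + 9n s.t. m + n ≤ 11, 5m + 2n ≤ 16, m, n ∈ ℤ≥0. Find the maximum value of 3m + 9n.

72

(m,n)=(0,8) is feasible, giving 72.
(m,n)=(0,7) is feasible, giving 63.
The best lattice point is (0,8), giving 72.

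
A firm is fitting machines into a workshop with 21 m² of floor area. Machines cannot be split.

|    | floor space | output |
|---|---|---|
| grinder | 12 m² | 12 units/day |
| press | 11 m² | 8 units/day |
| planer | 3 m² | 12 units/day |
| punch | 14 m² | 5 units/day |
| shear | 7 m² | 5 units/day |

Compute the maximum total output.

25

grinder + planer: floor space 12 + 3 = 15 ≤ 21, output 12 + 12 = 24.
press + planer + shear: floor space 11 + 3 + 7 = 21 ≤ 21, output 8 + 12 + 5 = 25.
Best is press, planer, and shear with total output 25.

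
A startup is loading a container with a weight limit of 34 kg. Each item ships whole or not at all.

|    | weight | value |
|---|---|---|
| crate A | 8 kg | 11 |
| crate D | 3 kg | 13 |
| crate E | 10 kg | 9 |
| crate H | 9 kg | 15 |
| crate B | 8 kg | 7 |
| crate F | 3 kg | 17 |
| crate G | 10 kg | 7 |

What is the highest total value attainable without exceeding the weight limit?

Take crate A, crate D, crate E, crate H, and crate F: weight 8 + 3 + 10 + 9 + 3 = 33 ≤ 34, value 11 + 13 + 9 + 15 + 17 = 65.
No other feasible combination does better.

65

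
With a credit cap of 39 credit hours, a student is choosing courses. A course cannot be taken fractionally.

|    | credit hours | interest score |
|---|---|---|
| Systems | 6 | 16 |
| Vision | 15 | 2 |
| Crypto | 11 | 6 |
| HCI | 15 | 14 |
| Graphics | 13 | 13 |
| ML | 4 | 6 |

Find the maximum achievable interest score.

Allowing fractional choices, the relaxed optimum would be about 49.5, but courses are indivisible.
Systems + Crypto + HCI + ML: credit hours 6 + 11 + 15 + 4 = 36 ≤ 39, interest score 16 + 6 + 14 + 6 = 42.
Systems + HCI + Graphics + ML: credit hours 6 + 15 + 13 + 4 = 38 ≤ 39, interest score 16 + 14 + 13 + 6 = 49.
Systems + HCI + Graphics: credit hours 6 + 15 + 13 = 34 ≤ 39, interest score 16 + 14 + 13 = 43.
Best is Systems, HCI, Graphics, and ML with total interest score 49.

49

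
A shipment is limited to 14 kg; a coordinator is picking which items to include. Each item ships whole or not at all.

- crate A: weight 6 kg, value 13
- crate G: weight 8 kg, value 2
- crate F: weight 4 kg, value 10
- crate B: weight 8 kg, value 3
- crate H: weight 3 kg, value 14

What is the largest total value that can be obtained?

Allowing fractional choices, the relaxed optimum would be about 37.4, but items are indivisible.
crate A + crate H: weight 6 + 3 = 9 ≤ 14, value 13 + 14 = 27.
crate A + crate F + crate H: weight 6 + 4 + 3 = 13 ≤ 14, value 13 + 10 + 14 = 37.
Best is crate A, crate F, and crate H with total value 37.

37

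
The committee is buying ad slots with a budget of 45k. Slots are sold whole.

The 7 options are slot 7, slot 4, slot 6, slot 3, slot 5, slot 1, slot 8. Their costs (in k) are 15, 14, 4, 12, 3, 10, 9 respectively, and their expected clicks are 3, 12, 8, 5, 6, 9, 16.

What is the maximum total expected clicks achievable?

51

This is an integer program with binary decision variables.
Allowing fractional choices, the relaxed optimum would be about 53.1, but ad slots are indivisible.
slot 4 + slot 6 + slot 5 + slot 1 + slot 8: cost 14 + 4 + 3 + 10 + 9 = 40 ≤ 45, expected clicks 12 + 8 + 6 + 9 + 16 = 51.
slot 4 + slot 6 + slot 3 + slot 5 + slot 8: cost 14 + 4 + 12 + 3 + 9 = 42 ≤ 45, expected clicks 12 + 8 + 5 + 6 + 16 = 47.
Best is slot 4, slot 6, slot 5, slot 1, and slot 8 with total expected clicks 51.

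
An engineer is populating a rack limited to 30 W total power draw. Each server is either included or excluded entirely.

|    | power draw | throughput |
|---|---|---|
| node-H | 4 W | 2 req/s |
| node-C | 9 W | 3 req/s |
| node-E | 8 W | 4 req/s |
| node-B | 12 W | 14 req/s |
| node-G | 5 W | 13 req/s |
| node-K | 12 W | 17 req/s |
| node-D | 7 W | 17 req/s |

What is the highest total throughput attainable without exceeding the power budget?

Allowing fractional choices, the relaxed optimum would be about 54.0, but servers are indivisible.
node-H + node-B + node-G + node-D: power draw 4 + 12 + 5 + 7 = 28 ≤ 30, throughput 2 + 14 + 13 + 17 = 46.
node-H + node-G + node-K + node-D: power draw 4 + 5 + 12 + 7 = 28 ≤ 30, throughput 2 + 13 + 17 + 17 = 49.
node-G + node-K + node-D: power draw 5 + 12 + 7 = 24 ≤ 30, throughput 13 + 17 + 17 = 47.
Best is node-H, node-G, node-K, and node-D with total throughput 49.

49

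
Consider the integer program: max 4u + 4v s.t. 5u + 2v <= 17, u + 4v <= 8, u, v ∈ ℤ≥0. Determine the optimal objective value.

16

Relaxing integrality, the LP optimum is 16.67 at (u,v) = (2.89, 1.28), which is not an integer point.
(u,v)=(3,1): 5·3+2·1=17≤17, 1·3+4·1=7≤8, objective 16.
(u,v)=(2,1): 5·2+2·1=12≤17, 1·2+4·1=6≤8, objective 12.
The best lattice point is (3,1), giving 16.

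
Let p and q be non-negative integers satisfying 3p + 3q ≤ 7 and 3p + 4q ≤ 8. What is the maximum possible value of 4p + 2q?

8

Relaxing integrality, the LP optimum is 9.33 at (p,q) = (2.33, 0), which is not an integer point.
(p,q)=(2,0) is feasible, giving 8.
(p,q)=(1,1) is feasible, giving 6.
No feasible integer point exceeds 8.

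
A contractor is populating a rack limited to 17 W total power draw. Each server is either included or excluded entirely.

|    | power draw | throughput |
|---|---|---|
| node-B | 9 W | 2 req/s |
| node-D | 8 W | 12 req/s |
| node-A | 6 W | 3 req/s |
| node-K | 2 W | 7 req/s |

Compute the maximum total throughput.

node-D + node-K: power draw 8 + 2 = 10 ≤ 17, throughput 12 + 7 = 19.
node-D + node-A + node-K: power draw 8 + 6 + 2 = 16 ≤ 17, throughput 12 + 3 + 7 = 22.
Best is node-D, node-A, and node-K with total throughput 22.

22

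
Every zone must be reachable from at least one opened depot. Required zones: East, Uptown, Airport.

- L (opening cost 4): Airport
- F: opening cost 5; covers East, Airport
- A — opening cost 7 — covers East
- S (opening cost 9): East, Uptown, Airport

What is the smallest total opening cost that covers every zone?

9

The greedy cost-per-new-zone heuristic would pick F and S for 14, but a cheaper cover exists.
S alone covers East, Uptown, Airport — every zone.
Total opening cost: 9.
No cover costs less than 9.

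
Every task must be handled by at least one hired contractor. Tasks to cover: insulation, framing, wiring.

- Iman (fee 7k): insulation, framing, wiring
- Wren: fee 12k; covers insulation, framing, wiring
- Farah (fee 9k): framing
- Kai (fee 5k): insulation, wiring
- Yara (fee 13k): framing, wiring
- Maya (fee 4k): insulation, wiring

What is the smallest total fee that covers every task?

7

The greedy cost-per-new-task heuristic would pick Maya and Iman for 11, but a cheaper cover exists.
Iman alone covers insulation, framing, wiring — every task.
Total fee: 7.
No cover costs less than 7.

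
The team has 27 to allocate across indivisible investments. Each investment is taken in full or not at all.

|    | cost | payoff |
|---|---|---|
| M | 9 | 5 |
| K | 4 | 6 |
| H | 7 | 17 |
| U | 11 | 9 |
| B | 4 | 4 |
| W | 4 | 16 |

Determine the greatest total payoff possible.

48

K + H + U + W: cost 4 + 7 + 11 + 4 = 26 ≤ 27, payoff 6 + 17 + 9 + 16 = 48.
H + U + B + W: cost 7 + 11 + 4 + 4 = 26 ≤ 27, payoff 17 + 9 + 4 + 16 = 46.
Best is K, H, U, and W with total payoff 48.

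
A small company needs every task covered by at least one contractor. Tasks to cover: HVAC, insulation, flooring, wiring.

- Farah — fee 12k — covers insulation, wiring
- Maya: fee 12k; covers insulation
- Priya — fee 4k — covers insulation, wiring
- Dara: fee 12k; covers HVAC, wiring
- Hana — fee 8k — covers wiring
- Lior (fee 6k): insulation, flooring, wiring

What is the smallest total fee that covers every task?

18

The greedy cost-per-new-task heuristic would pick Priya, Lior, and Dara for 22, but a cheaper cover exists.
Choose Dara and Lior: together they cover HVAC, insulation, flooring, wiring — every task.
Total fee: 12 + 6 = 18.
No cover costs less than 18.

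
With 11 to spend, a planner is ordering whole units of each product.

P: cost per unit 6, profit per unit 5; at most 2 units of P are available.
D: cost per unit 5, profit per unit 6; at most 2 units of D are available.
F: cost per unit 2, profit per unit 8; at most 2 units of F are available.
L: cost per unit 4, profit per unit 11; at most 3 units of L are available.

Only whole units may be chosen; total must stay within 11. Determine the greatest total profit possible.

30

This is a bounded integer knapsack.
F has the best ratio (8/2); taking only F gives at most 2×8 = 16 (stopped by the supply cap of 2).
Mixing does better — 1×F and 2×L: cost 10 ≤ 11, profit 1·8 + 2·11 = 30.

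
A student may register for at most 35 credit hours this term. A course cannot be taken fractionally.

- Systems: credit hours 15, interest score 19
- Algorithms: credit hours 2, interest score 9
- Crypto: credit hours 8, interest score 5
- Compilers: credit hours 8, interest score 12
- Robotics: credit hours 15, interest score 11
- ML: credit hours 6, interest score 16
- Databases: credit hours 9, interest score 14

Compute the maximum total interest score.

This is an integer program with binary decision variables.
Allowing fractional choices, the relaxed optimum would be about 63.7, but courses are indivisible.
Systems + Algorithms + ML + Databases: credit hours 15 + 2 + 6 + 9 = 32 ≤ 35, interest score 19 + 9 + 16 + 14 = 58.
Algorithms + Crypto + Compilers + ML + Databases: credit hours 2 + 8 + 8 + 6 + 9 = 33 ≤ 35, interest score 9 + 5 + 12 + 16 + 14 = 56.
Systems + Algorithms + Compilers + ML: credit hours 15 + 2 + 8 + 6 = 31 ≤ 35, interest score 19 + 9 + 12 + 16 = 56.
Best is Systems, Algorithms, ML, and Databases with total interest score 58.

58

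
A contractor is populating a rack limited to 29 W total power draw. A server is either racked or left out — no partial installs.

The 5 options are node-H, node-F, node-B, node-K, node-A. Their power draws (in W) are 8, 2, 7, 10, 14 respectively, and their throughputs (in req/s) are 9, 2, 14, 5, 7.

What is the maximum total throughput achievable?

30

Take node-H, node-F, node-B, and node-K: power draw 8 + 2 + 7 + 10 = 27 ≤ 29, throughput 9 + 2 + 14 + 5 = 30.
No feasible combination exceeds this.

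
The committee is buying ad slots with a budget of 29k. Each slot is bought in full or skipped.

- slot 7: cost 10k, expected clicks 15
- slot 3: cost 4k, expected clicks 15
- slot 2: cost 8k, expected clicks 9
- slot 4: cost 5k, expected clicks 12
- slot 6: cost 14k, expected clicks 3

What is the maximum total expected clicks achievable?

Take slot 7, slot 3, slot 2, and slot 4: cost 10 + 4 + 8 + 5 = 27 ≤ 29, expected clicks 15 + 15 + 9 + 12 = 51.
No other feasible combination does better.

51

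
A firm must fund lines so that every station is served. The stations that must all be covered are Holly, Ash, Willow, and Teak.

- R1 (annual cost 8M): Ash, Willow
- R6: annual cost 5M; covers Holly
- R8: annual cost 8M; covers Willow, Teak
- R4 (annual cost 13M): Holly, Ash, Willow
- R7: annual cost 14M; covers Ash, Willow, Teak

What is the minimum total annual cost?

This is a weighted set-cover instance.
The greedy cost-per-new-station heuristic would pick R1, R6, and R8 for 21, but a cheaper cover exists.
Choose R6 and R7: together they cover Holly, Ash, Willow, Teak — every station.
Total annual cost: 5 + 14 = 19.
No cover costs less than 19.

19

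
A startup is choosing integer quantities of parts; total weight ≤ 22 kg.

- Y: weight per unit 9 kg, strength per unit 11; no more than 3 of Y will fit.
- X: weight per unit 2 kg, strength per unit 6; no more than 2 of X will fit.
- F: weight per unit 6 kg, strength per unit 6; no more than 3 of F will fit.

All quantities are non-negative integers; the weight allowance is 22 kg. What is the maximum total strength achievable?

This is a bounded integer knapsack.
X has the best ratio (6/2); taking only X gives at most 2×6 = 12 (stopped by the supply cap of 2).
Mixing does better — 2×Y and 2×X: weight 22 ≤ 22, strength 2·11 + 2·6 = 34.

34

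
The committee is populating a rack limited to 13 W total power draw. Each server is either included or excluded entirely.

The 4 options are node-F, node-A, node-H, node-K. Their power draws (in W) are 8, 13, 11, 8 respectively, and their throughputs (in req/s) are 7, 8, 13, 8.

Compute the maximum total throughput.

13

This is a 0-1 knapsack instance.
Allowing fractional choices, the relaxed optimum would be about 15.0, but servers are indivisible.
node-K: power draw 8 ≤ 13, throughput 8.
node-H: power draw 11 ≤ 13, throughput 13.
Best is node-H with total throughput 13.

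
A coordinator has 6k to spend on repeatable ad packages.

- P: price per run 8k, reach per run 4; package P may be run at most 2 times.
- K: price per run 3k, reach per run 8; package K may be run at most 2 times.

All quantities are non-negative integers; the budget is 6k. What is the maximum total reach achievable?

16

2×K: price 6 ≤ 6, reach 2·8 = 16.
1×K: price 3 ≤ 6, reach 1·8 = 8.
Best is 16.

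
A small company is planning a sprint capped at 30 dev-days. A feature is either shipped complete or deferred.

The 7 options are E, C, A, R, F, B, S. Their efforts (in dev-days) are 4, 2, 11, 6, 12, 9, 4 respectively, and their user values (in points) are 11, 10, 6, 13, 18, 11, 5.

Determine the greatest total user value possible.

Allowing fractional choices, the relaxed optimum would be about 59.4, but features are indivisible.
E + C + R + F + S: effort 4 + 2 + 6 + 12 + 4 = 28 ≤ 30, user value 11 + 10 + 13 + 18 + 5 = 57.
C + R + F + B: effort 2 + 6 + 12 + 9 = 29 ≤ 30, user value 10 + 13 + 18 + 11 = 52.
E + C + R + F: effort 4 + 2 + 6 + 12 = 24 ≤ 30, user value 11 + 10 + 13 + 18 = 52.
Best is E, C, R, F, and S with total user value 57.

57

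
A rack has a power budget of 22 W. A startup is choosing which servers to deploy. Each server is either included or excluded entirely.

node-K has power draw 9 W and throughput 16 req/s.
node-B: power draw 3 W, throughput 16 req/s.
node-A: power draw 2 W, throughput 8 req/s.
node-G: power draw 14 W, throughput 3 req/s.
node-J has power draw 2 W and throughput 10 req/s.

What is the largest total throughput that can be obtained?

50

node-K + node-B + node-A + node-J: power draw 9 + 3 + 2 + 2 = 16 ≤ 22, throughput 16 + 16 + 8 + 10 = 50.
node-K + node-B + node-J: power draw 9 + 3 + 2 = 14 ≤ 22, throughput 16 + 16 + 10 = 42.
Best is node-K, node-B, node-A, and node-J with total throughput 50.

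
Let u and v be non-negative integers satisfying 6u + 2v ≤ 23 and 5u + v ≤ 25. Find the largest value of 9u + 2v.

Relaxing integrality, the LP optimum is 34.50 at (u,v) = (3.83, 0), which is not an integer point.
(u,v)=(3,2): 6·3+2·2=22≤23, 5·3+1·2=17≤25, objective 31.
(u,v)=(3,1): 6·3+2·1=20≤23, 5·3+1·1=16≤25, objective 29.
No feasible integer point exceeds 31.

31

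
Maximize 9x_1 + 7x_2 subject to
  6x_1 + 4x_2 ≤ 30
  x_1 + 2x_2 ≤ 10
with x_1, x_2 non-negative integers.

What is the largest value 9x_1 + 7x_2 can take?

48

Relaxing integrality, the LP optimum is 48.75 at (x_1,x_2) = (2.5, 3.75), which is not an integer point.
(x_1,x_2)=(3,3): 6·3+4·3=30≤30, 1·3+2·3=9≤10, objective 48.
(x_1,x_2)=(2,4): 6·2+4·4=28≤30, 1·2+2·4=10≤10, objective 46.
No feasible integer point exceeds 48.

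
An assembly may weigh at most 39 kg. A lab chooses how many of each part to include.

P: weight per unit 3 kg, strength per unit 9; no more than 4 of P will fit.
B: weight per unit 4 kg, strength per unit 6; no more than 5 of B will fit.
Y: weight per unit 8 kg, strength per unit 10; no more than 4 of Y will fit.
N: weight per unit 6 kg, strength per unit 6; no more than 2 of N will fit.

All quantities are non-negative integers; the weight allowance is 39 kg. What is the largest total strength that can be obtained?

This is a bounded integer knapsack.
4×P, 5×B, and 1×N: weight 38 ≤ 39, strength 4·9 + 5·6 + 1·6 = 72.
4×P, 3×B, 1×Y, and 1×N: weight 38 ≤ 39, strength 4·9 + 3·6 + 1·10 + 1·6 = 70.
Best is 72.

72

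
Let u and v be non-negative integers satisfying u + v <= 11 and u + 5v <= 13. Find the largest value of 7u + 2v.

77

(u,v)=(11,0): 1·11+1·0=11≤11, 1·11+5·0=11≤13, objective 77.
(u,v)=(10,0): 1·10+1·0=10≤11, 1·10+5·0=10≤13, objective 70.
No feasible integer point exceeds 77.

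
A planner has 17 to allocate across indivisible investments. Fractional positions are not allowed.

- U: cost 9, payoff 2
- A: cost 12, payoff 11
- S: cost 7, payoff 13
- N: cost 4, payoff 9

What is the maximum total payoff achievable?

Take S and N: cost 7 + 4 = 11 ≤ 17, payoff 13 + 9 = 22.
No other feasible combination does better.

22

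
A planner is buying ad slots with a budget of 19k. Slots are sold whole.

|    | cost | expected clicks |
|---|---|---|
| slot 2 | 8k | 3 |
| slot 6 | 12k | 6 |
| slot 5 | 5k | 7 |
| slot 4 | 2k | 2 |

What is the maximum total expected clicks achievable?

This is an integer program with binary decision variables.
slot 6 + slot 5 + slot 4: cost 12 + 5 + 2 = 19 ≤ 19, expected clicks 6 + 7 + 2 = 15.
slot 2 + slot 5 + slot 4: cost 8 + 5 + 2 = 15 ≤ 19, expected clicks 3 + 7 + 2 = 12.
slot 6 + slot 5: cost 12 + 5 = 17 ≤ 19, expected clicks 6 + 7 = 13.
Best is slot 6, slot 5, and slot 4 with total expected clicks 15.

15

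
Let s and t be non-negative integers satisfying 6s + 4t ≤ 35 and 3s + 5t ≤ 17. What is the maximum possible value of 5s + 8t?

Relaxing integrality, the LP optimum is 28.33 at (s,t) = (5.67, 0), which is not an integer point.
(s,t)=(4,1) is feasible, giving 28.
(s,t)=(5,0) is feasible, giving 25.
(s,t)=(3,1) is feasible, giving 23.
(s,t)=(4,0) is feasible, giving 20.
No feasible integer point exceeds 28.

28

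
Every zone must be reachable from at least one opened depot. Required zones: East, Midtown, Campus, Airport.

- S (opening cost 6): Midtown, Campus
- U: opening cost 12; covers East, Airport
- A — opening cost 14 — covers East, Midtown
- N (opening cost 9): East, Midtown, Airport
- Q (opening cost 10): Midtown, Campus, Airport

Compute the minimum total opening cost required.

Choose S and N: together they cover East, Midtown, Campus, Airport — every zone.
Total opening cost: 6 + 9 = 15.
No cover costs less than 15.

15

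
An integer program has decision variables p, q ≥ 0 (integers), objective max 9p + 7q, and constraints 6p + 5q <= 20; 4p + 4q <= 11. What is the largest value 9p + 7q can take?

18

Relaxing integrality, the LP optimum is 24.75 at (p,q) = (2.75, 0), which is not an integer point.
(p,q)=(2,0): 6·2+5·0=12≤20, 4·2+4·0=8≤11, objective 18.
(p,q)=(1,1): 6·1+5·1=11≤20, 4·1+4·1=8≤11, objective 16.
Maximum is 18 at (p,q)=(2,0).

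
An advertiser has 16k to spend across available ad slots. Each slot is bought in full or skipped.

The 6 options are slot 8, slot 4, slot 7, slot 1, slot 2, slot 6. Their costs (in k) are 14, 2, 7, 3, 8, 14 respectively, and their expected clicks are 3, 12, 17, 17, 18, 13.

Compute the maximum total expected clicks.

Treat it as a binary knapsack problem.
slot 1 + slot 2: cost 3 + 8 = 11 ≤ 16, expected clicks 17 + 18 = 35.
slot 4 + slot 1 + slot 2: cost 2 + 3 + 8 = 13 ≤ 16, expected clicks 12 + 17 + 18 = 47.
slot 4 + slot 7 + slot 1: cost 2 + 7 + 3 = 12 ≤ 16, expected clicks 12 + 17 + 17 = 46.
Best is slot 4, slot 1, and slot 2 with total expected clicks 47.

47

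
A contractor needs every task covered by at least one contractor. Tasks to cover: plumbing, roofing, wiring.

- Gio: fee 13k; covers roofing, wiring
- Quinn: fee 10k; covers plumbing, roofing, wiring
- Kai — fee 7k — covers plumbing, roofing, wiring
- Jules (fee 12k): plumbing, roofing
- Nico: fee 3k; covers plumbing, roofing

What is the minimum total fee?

7

The greedy cost-per-new-task heuristic would pick Nico and Kai for 10, but a cheaper cover exists.
Kai alone covers plumbing, roofing, wiring — every task.
Total fee: 7.
No cover costs less than 7.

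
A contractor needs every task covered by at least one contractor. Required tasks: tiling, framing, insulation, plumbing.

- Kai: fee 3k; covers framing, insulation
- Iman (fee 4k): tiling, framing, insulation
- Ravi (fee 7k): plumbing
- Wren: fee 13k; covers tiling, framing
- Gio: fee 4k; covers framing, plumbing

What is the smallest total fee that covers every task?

This is an integer covering problem.
Choose Iman and Gio: together they cover tiling, framing, insulation, plumbing — every task.
Total fee: 4 + 4 = 8.

8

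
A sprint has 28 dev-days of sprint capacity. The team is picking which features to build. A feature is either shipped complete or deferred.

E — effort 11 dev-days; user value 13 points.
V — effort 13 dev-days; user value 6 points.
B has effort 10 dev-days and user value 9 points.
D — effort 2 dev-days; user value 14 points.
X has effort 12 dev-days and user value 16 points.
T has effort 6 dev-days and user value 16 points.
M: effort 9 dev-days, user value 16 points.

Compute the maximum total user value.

Allowing fractional choices, the relaxed optimum would be about 60.7, but features are indivisible.
E + D + T + M: effort 11 + 2 + 6 + 9 = 28 ≤ 28, user value 13 + 14 + 16 + 16 = 59.
B + D + T + M: effort 10 + 2 + 6 + 9 = 27 ≤ 28, user value 9 + 14 + 16 + 16 = 55.
X + T + M: effort 12 + 6 + 9 = 27 ≤ 28, user value 16 + 16 + 16 = 48.
Best is E, D, T, and M with total user value 59.

59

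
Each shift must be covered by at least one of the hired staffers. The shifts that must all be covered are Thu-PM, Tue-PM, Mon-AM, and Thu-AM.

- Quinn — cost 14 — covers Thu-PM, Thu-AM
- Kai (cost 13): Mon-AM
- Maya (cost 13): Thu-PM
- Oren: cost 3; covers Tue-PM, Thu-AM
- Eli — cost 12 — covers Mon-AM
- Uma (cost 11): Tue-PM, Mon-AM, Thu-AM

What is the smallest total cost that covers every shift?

24

The greedy cost-per-new-shift heuristic would pick Oren, Uma, and Maya for 27, but a cheaper cover exists.
Choose Maya and Uma: together they cover Thu-PM, Tue-PM, Mon-AM, Thu-AM — every shift.
Total cost: 13 + 11 = 24.
No cover costs less than 24.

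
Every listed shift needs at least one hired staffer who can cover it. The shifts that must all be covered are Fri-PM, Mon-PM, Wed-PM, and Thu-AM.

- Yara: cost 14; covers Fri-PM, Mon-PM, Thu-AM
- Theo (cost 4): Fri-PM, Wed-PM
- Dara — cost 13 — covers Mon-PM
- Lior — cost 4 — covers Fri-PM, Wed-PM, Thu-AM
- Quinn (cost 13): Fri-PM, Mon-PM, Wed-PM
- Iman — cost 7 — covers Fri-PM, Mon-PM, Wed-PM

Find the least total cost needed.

Choose Lior and Iman: together they cover Fri-PM, Mon-PM, Wed-PM, Thu-AM — every shift.
Total cost: 4 + 7 = 11.
No cover costs less than 11.

11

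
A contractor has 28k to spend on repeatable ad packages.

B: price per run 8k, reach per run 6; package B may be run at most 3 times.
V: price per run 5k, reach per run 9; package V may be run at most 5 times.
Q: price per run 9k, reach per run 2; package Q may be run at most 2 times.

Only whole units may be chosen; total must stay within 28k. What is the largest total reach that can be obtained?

45

1×B and 4×V: price 28 ≤ 28, reach 1·6 + 4·9 = 42.
5×V: price 25 ≤ 28, reach 5·9 = 45.
Best is 45.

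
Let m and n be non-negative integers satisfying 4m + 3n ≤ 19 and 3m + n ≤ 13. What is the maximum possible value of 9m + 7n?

The continuous relaxation peaks at (0, 6.33) with value 44.33; rounding to a feasible lattice point costs some objective.
(m,n)=(1,5): 4·1+3·5=19≤19, 3·1+1·5=8≤13, objective 44.
(m,n)=(0,6): 4·0+3·6=18≤19, 3·0+1·6=6≤13, objective 42.
(m,n)=(1,4): 4·1+3·4=16≤19, 3·1+1·4=7≤13, objective 37.
(m,n)=(0,5): 4·0+3·5=15≤19, 3·0+1·5=5≤13, objective 35.
Maximum is 44 at (m,n)=(1,5).

44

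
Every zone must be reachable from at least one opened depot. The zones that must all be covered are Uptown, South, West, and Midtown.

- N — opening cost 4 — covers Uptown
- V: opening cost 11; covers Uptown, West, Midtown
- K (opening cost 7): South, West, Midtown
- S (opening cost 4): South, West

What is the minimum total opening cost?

The greedy cost-per-new-zone heuristic would pick S, N, and K for 15, but a cheaper cover exists.
Choose N and K: together they cover Uptown, South, West, Midtown — every zone.
Total opening cost: 4 + 7 = 11.
No cover costs less than 11.

11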